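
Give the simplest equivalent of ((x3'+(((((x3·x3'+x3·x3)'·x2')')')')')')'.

x3'

((x3'+(((((x3·x3'+x3·x3)'·x2')')')')')')'
= ((x3'+(((x3·x3'+x3·x3)'·x2')')')')'   [double negation]
= ((x3'+((x3'·x2')')')')'   [distribution]
= ((x3'+x3'·x2')')'   [double negation]
= ((x3')')'   [absorption]
= x3'   [double negation]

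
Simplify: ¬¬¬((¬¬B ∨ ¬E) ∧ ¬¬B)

¬¬¬((¬¬B ∨ ¬E) ∧ ¬¬B)
= ¬¬¬¬¬B   — absorption
= ¬¬¬B   — double negation
= ¬B   — double negation

¬B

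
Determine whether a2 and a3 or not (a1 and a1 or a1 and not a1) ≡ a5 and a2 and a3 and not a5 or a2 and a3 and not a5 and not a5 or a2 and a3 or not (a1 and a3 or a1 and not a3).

E1: a2 and a3 or not (a1 and a1 or a1 and not a1)
    = a2 and a3 or not a1   [distribution]
E2: a5 and a2 and a3 and not a5 or a2 and a3 and not a5 and not a5 or a2 and a3 or not (a1 and a3 or a1 and not a3)
    = a2 and a3 and not a5 or a2 and a3 or not (a1 and a3 or a1 and not a3)   [distribution]
    = a2 and a3 or not (a1 and a3 or a1 and not a3)   [absorption]
    = a2 and a3 or not a1   [distribution]
Both reduce to a2 and a3 or not a1, so they are equivalent.

Yes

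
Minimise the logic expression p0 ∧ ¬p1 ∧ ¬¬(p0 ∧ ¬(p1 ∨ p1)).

p0 ∧ ¬p1 ∧ ¬¬(p0 ∧ ¬(p1 ∨ p1))
= p0 ∧ ¬p1 ∧ ¬¬(p0 ∧ ¬p1)   — idempotence
= p0 ∧ ¬p1 ∧ p0 ∧ ¬p1   — double negation
= p0 ∧ ¬p1   — idempotence

p0 ∧ ¬p1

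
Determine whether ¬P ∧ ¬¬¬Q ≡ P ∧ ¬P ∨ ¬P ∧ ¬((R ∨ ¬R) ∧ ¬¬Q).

E1: ¬P ∧ ¬¬¬Q
    = ¬P ∧ ¬Q   (double negation)
E2: P ∧ ¬P ∨ ¬P ∧ ¬((R ∨ ¬R) ∧ ¬¬Q)
    = P ∧ ¬P ∨ ¬P ∧ ¬¬¬Q   (complement / identity)
    = P ∧ ¬P ∨ ¬P ∧ ¬Q   (double negation)
    = ¬P ∧ ¬Q   (complement / identity)
Both reduce to ¬P ∧ ¬Q, so they are equivalent.

Yes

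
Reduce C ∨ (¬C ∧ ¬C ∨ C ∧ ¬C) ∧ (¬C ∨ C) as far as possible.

True

C ∨ (¬C ∧ ¬C ∨ C ∧ ¬C) ∧ (¬C ∨ C)
= C ∨ ¬C ∧ (¬C ∨ C)   [distribution]
= C ∨ ¬C   [complement / identity]
= True   [complement]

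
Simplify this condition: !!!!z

z

!!!!z
= !!z
= z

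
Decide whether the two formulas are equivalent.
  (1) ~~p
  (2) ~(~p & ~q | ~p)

E1: ~~p
    = p   (double negation)
E2: ~(~p & ~q | ~p)
    = ~~p   (absorption)
    = p   (double negation)
Both reduce to p, so they are equivalent.

Yes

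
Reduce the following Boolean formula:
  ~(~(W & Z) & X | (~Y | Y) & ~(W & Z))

~(~(W & Z) & X | (~Y | Y) & ~(W & Z))
= ~(~(W & Z) & X | ~(W & Z))
= ~~(W & Z)
= W & Z

W & Z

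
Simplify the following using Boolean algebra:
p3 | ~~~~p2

p3 | p2

p3 | ~~~~p2
= p3 | ~~p2   (double negation)
= p3 | p2   (double negation)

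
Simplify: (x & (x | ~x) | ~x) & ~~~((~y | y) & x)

~x

(x & (x | ~x) | ~x) & ~~~((~y | y) & x)
= (x | ~x) & ~~~((~y | y) & x)
= ~~~((~y | y) & x)
= ~~~x
= ~x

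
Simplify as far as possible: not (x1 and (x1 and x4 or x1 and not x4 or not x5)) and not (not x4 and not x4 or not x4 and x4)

not x1 and x4

not (x1 and (x1 and x4 or x1 and not x4 or not x5)) and not (not x4 and not x4 or not x4 and x4)
= not (x1 and (x1 and x4 or x1 and not x4 or not x5)) and not not x4
= not (x1 and (x1 and x4 or x1 and not x4 or not x5)) and x4
= not (x1 and (x1 or not x5)) and x4
= not x1 and x4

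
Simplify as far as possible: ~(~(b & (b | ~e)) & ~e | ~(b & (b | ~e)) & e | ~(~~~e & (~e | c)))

b & ~e

~(~(b & (b | ~e)) & ~e | ~(b & (b | ~e)) & e | ~(~~~e & (~e | c)))
= ~(~(b & (b | ~e)) | ~(~~~e & (~e | c)))   [distribution]
= ~(~b | ~(~~~e & (~e | c)))   [absorption]
= ~(~b | ~(~e & (~e | c)))   [double negation]
= ~(~b | ~~e)   [absorption]
= b & ~e   [De Morgan]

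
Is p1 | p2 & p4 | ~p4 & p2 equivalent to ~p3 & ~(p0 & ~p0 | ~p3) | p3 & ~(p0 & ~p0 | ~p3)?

No

E1: p1 | p2 & p4 | ~p4 & p2
    = p1 | p2   (distribution)
E2: ~p3 & ~(p0 & ~p0 | ~p3) | p3 & ~(p0 & ~p0 | ~p3)
    = ~(p0 & ~p0 | ~p3)   (distribution)
    = ~~p3   (complement / identity)
    = p3   (double negation)
These differ: at p0=0, p1=1, p2=1, p3=0, p4=0, E1 = 1 but E2 = 0.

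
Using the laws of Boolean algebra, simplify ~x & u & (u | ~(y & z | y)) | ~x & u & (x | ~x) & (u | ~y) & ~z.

~x & u & (u | ~(y & z | y)) | ~x & u & (x | ~x) & (u | ~y) & ~z
= ~x & u & (u | ~(y & z | y)) | ~x & u & (u | ~y) & ~z   (complement / identity)
= ~x & u & (u | ~y) | ~x & u & (u | ~y) & ~z   (absorption)
= ~x & u & (u | ~y)   (absorption)
= ~x & u   (absorption)

~x & u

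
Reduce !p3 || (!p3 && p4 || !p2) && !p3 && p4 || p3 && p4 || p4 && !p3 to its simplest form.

!p3 || (!p3 && p4 || !p2) && !p3 && p4 || p3 && p4 || p4 && !p3
= !p3 || !p3 && p4 || p3 && p4 || p4 && !p3   (absorption)
= !p3 || !p3 && p4 || p4   (distribution)
= !p3 || p4   (absorption)

!p3 || p4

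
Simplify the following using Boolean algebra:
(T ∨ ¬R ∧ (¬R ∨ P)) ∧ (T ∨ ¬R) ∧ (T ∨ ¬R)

T ∨ ¬R

(T ∨ ¬R ∧ (¬R ∨ P)) ∧ (T ∨ ¬R) ∧ (T ∨ ¬R)
= (T ∨ ¬R ∧ (¬R ∨ P)) ∧ (T ∨ ¬R)
= (T ∨ ¬R) ∧ (T ∨ ¬R)
= T ∨ ¬R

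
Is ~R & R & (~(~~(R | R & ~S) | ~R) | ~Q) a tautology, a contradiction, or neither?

contradiction

~R & R & (~(~~(R | R & ~S) | ~R) | ~Q)
= ~R & R & (~(R | R & ~S) & R | ~Q)
= ~R & R & (~R & R | ~Q)
= ~R & R
= 0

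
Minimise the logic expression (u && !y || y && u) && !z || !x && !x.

u && !z || !x

(u && !y || y && u) && !z || !x && !x
= u && !z || !x && !x   (distribution)
= u && !z || !x   (idempotence)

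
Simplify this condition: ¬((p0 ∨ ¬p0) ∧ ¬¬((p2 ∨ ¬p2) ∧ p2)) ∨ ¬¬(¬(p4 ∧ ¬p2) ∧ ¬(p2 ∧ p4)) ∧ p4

¬p2

¬((p0 ∨ ¬p0) ∧ ¬¬((p2 ∨ ¬p2) ∧ p2)) ∨ ¬¬(¬(p4 ∧ ¬p2) ∧ ¬(p2 ∧ p4)) ∧ p4
= ¬((p0 ∨ ¬p0) ∧ ¬¬((p2 ∨ ¬p2) ∧ p2)) ∨ ¬(p4 ∧ ¬p2 ∨ p2 ∧ p4) ∧ p4
= ¬¬¬((p2 ∨ ¬p2) ∧ p2) ∨ ¬(p4 ∧ ¬p2 ∨ p2 ∧ p4) ∧ p4
= ¬¬¬p2 ∨ ¬(p4 ∧ ¬p2 ∨ p2 ∧ p4) ∧ p4
= ¬¬¬p2 ∨ ¬p4 ∧ p4
= ¬¬¬p2
= ¬p2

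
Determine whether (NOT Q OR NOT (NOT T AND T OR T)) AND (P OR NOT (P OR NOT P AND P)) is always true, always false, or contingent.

(NOT Q OR NOT (NOT T AND T OR T)) AND (P OR NOT (P OR NOT P AND P))
= (NOT Q OR NOT (NOT T AND T OR T)) AND (P OR NOT P)   [complement / identity]
= NOT Q OR NOT (NOT T AND T OR T)   [complement / identity]
= NOT Q OR NOT T   [complement / identity]
This depends on Q, T, so it is not a constant.

contingent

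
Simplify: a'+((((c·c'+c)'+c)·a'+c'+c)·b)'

a'+((((c·c'+c)'+c)·a'+c'+c)·b)'
= a'+(((c'+c)·a'+c'+c)·b)'   [complement / identity]
= a'+((c'+c)·b)'   [absorption]
= a'+b'   [complement / identity]

a'+b'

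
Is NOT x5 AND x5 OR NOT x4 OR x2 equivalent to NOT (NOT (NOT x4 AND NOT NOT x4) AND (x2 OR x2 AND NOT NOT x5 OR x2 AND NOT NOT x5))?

E1: NOT x5 AND x5 OR NOT x4 OR x2
    = NOT x4 OR x2
E2: NOT (NOT (NOT x4 AND NOT NOT x4) AND (x2 OR x2 AND NOT NOT x5 OR x2 AND NOT NOT x5))
    = NOT (NOT (NOT x4 AND NOT NOT x4) AND (x2 OR x2 AND NOT NOT x5))
    = NOT ((x4 OR NOT x4) AND (x2 OR x2 AND NOT NOT x5))
    = NOT ((x4 OR NOT x4) AND (x2 OR x2 AND x5))
    = NOT (x2 OR x2 AND x5)
    = NOT x2
These differ: at x2=1, x4=0, x5=1, E1 = 1 but E2 = 0.

No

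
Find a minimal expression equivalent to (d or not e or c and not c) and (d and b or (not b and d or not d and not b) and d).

(d or not e or c and not c) and (d and b or (not b and d or not d and not b) and d)
= (d or not e or c and not c) and (d and b or not b and d)
= (d or not e) and (d and b or not b and d)
= (d or not e) and d
= d

d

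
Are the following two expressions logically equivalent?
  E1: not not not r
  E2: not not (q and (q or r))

E1: not not not r
    = not r   [double negation]
E2: not not (q and (q or r))
    = q and (q or r)   [double negation]
    = q   [absorption]
These differ: at q=0, r=0, E1 = 1 but E2 = 0.

No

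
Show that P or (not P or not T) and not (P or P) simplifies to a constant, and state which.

P or (not P or not T) and not (P or P)
= P or (not P or not T) and not P   [idempotence]
= P or not P   [absorption]
= True   [complement]

True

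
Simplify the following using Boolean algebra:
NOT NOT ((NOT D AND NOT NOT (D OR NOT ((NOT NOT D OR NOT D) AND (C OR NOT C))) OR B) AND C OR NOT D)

B AND C OR NOT D

NOT NOT ((NOT D AND NOT NOT (D OR NOT ((NOT NOT D OR NOT D) AND (C OR NOT C))) OR B) AND C OR NOT D)
= NOT NOT ((NOT D AND NOT NOT (D OR NOT (NOT NOT D OR NOT D)) OR B) AND C OR NOT D)   — complement / identity
= NOT NOT ((NOT D AND (D OR NOT (NOT NOT D OR NOT D)) OR B) AND C OR NOT D)   — double negation
= NOT NOT ((NOT D AND (D OR NOT D AND D) OR B) AND C OR NOT D)   — De Morgan
= NOT NOT ((NOT D AND D OR B) AND C OR NOT D)   — complement / identity
= (NOT D AND D OR B) AND C OR NOT D   — double negation
= B AND C OR NOT D   — complement / identity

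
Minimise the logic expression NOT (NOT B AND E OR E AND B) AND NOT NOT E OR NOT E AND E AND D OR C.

C

NOT (NOT B AND E OR E AND B) AND NOT NOT E OR NOT E AND E AND D OR C
= NOT E AND NOT NOT E OR NOT E AND E AND D OR C   (distribution)
= NOT E AND E OR NOT E AND E AND D OR C   (double negation)
= NOT E AND E OR C   (absorption)
= C   (complement / identity)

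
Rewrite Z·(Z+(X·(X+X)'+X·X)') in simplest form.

Z·(Z+(X·(X+X)'+X·X)')
= Z·(Z+(X·X'+X·X)')   — idempotence
= Z·(Z+X')   — distribution
= Z   — absorption

Z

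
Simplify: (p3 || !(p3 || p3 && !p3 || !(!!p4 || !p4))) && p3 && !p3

(p3 || !(p3 || p3 && !p3 || !(!!p4 || !p4))) && p3 && !p3
= (p3 || !(p3 || p3 && !p3 || !p4 && p4)) && p3 && !p3
= (p3 || !(p3 || !p4 && p4)) && p3 && !p3
= (p3 || !p3) && p3 && !p3
= p3 && !p3
= false

false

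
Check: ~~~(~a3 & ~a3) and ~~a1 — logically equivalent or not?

No

E1: ~~~(~a3 & ~a3)
    = ~~~~a3
    = ~~a3
    = a3
E2: ~~a1
    = a1
These differ: at a1=0, a3=1, E1 = 1 but E2 = 0.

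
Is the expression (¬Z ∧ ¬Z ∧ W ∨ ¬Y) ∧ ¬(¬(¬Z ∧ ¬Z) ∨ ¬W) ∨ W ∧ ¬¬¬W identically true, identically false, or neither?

neither

(¬Z ∧ ¬Z ∧ W ∨ ¬Y) ∧ ¬(¬(¬Z ∧ ¬Z) ∨ ¬W) ∨ W ∧ ¬¬¬W
= (¬Z ∧ ¬Z ∧ W ∨ ¬Y) ∧ ¬Z ∧ ¬Z ∧ W ∨ W ∧ ¬¬¬W   (De Morgan)
= ¬Z ∧ ¬Z ∧ W ∨ W ∧ ¬¬¬W   (absorption)
= ¬Z ∧ W ∨ W ∧ ¬¬¬W   (idempotence)
= ¬Z ∧ W ∨ W ∧ ¬W   (double negation)
= ¬Z ∧ W   (complement / identity)
This depends on W, Z, so it is not a constant.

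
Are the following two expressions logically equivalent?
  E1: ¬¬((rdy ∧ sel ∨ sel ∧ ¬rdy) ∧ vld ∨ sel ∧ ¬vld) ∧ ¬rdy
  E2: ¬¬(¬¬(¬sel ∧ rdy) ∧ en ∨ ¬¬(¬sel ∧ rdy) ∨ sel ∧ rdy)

E1: ¬¬((rdy ∧ sel ∨ sel ∧ ¬rdy) ∧ vld ∨ sel ∧ ¬vld) ∧ ¬rdy
    = ¬¬(sel ∧ vld ∨ sel ∧ ¬vld) ∧ ¬rdy   (distribution)
    = ¬¬sel ∧ ¬rdy   (distribution)
    = sel ∧ ¬rdy   (double negation)
E2: ¬¬(¬¬(¬sel ∧ rdy) ∧ en ∨ ¬¬(¬sel ∧ rdy) ∨ sel ∧ rdy)
    = ¬¬(¬¬(¬sel ∧ rdy) ∨ sel ∧ rdy)   (absorption)
    = ¬¬(¬sel ∧ rdy ∨ sel ∧ rdy)   (double negation)
    = ¬¬rdy   (distribution)
    = rdy   (double negation)
These differ: at en=1, rdy=1, sel=1, vld=0, E1 = 0 but E2 = 1.

No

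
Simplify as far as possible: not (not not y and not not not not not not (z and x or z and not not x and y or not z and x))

not (not not y and not not not not not not (z and x or z and not not x and y or not z and x))
= not (not not y and not not not not (z and x or z and not not x and y or not z and x))   (double negation)
= not (not not y and not not not not (z and x or z and x and y or not z and x))   (double negation)
= not (not not y and not not not not (z and x or not z and x))   (absorption)
= not y or not not not (z and x or not z and x)   (De Morgan)
= not y or not (z and x or not z and x)   (double negation)
= not y or not x   (distribution)

not y or not x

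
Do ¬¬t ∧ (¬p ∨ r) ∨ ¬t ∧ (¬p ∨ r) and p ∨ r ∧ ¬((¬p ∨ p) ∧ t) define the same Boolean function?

E1: ¬¬t ∧ (¬p ∨ r) ∨ ¬t ∧ (¬p ∨ r)
    = t ∧ (¬p ∨ r) ∨ ¬t ∧ (¬p ∨ r)   — double negation
    = ¬p ∨ r   — distribution
E2: p ∨ r ∧ ¬((¬p ∨ p) ∧ t)
    = p ∨ r ∧ ¬t   — complement / identity
These differ: at p=1, r=0, t=1, E1 = 0 but E2 = 1.

No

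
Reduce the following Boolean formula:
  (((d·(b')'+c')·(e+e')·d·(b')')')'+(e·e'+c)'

(((d·(b')'+c')·(e+e')·d·(b')')')'+(e·e'+c)'
= (((d·(b')'+c')·d·(b')')')'+(e·e'+c)'   — complement / identity
= (((d·(b')'+c')·d·(b')')')'+c'   — complement / identity
= (d·(b')'+c')·d·(b')'+c'   — double negation
= d·(b')'+c'   — absorption
= d·b+c'   — double negation

d·b+c'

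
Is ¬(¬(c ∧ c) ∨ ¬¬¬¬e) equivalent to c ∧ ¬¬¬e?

Yes

E1: ¬(¬(c ∧ c) ∨ ¬¬¬¬e)
    = ¬(¬(c ∧ c) ∨ ¬¬e)   — double negation
    = ¬(¬c ∨ ¬¬e)   — idempotence
    = c ∧ ¬e   — De Morgan
E2: c ∧ ¬¬¬e
    = c ∧ ¬e   — double negation
Both reduce to c ∧ ¬e, so they are equivalent.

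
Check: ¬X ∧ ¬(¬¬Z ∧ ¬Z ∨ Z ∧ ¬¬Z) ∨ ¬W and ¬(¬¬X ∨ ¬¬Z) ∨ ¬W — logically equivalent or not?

Yes

E1: ¬X ∧ ¬(¬¬Z ∧ ¬Z ∨ Z ∧ ¬¬Z) ∨ ¬W
    = ¬X ∧ ¬¬¬Z ∨ ¬W   (distribution)
    = ¬X ∧ ¬Z ∨ ¬W   (double negation)
E2: ¬(¬¬X ∨ ¬¬Z) ∨ ¬W
    = ¬X ∧ ¬Z ∨ ¬W   (De Morgan)
Both reduce to ¬X ∧ ¬Z ∨ ¬W, so they are equivalent.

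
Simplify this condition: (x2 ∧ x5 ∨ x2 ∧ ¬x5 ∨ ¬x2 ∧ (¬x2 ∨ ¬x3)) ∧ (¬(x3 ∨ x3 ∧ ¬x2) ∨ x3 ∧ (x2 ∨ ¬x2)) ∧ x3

(x2 ∧ x5 ∨ x2 ∧ ¬x5 ∨ ¬x2 ∧ (¬x2 ∨ ¬x3)) ∧ (¬(x3 ∨ x3 ∧ ¬x2) ∨ x3 ∧ (x2 ∨ ¬x2)) ∧ x3
= (x2 ∧ x5 ∨ x2 ∧ ¬x5 ∨ ¬x2 ∧ (¬x2 ∨ ¬x3)) ∧ (¬(x3 ∨ x3 ∧ ¬x2) ∨ x3) ∧ x3
= (x2 ∧ x5 ∨ x2 ∧ ¬x5 ∨ ¬x2) ∧ (¬(x3 ∨ x3 ∧ ¬x2) ∨ x3) ∧ x3
= (x2 ∨ ¬x2) ∧ (¬(x3 ∨ x3 ∧ ¬x2) ∨ x3) ∧ x3
= (x2 ∨ ¬x2) ∧ (¬x3 ∨ x3) ∧ x3
= (x2 ∨ ¬x2) ∧ x3
= x3

x3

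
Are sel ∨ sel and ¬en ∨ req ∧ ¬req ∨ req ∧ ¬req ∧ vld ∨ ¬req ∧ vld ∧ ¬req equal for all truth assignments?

No

E1: sel ∨ sel
    = sel
E2: ¬en ∨ req ∧ ¬req ∨ req ∧ ¬req ∧ vld ∨ ¬req ∧ vld ∧ ¬req
    = ¬en ∨ req ∧ ¬req ∨ ¬req ∧ vld
    = ¬en ∨ ¬req ∧ vld
These differ: at en=0, req=0, sel=0, vld=1, E1 = 0 but E2 = 1.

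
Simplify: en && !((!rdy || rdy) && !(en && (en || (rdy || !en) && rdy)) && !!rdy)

en && !((!rdy || rdy) && !(en && (en || (rdy || !en) && rdy)) && !!rdy)
= en && !(!(en && (en || (rdy || !en) && rdy)) && !!rdy)   [complement / identity]
= en && !(!(en && (en || rdy)) && !!rdy)   [absorption]
= en && !(!en && !!rdy)   [absorption]
= en && (en || !rdy)   [De Morgan]
= en   [absorption]

en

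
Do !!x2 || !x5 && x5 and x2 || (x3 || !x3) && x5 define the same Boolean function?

E1: !!x2 || !x5 && x5
    = x2 || !x5 && x5   [double negation]
    = x2   [complement / identity]
E2: x2 || (x3 || !x3) && x5
    = x2 || x5   [complement / identity]
These differ: at x2=0, x3=0, x5=1, E1 = 0 but E2 = 1.

No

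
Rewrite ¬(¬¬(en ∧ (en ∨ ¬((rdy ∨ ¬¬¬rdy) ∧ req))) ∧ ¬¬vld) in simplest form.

¬(¬¬(en ∧ (en ∨ ¬((rdy ∨ ¬¬¬rdy) ∧ req))) ∧ ¬¬vld)
= ¬(en ∧ (en ∨ ¬((rdy ∨ ¬¬¬rdy) ∧ req))) ∨ ¬vld   [De Morgan]
= ¬(en ∧ (en ∨ ¬((rdy ∨ ¬rdy) ∧ req))) ∨ ¬vld   [double negation]
= ¬(en ∧ (en ∨ ¬req)) ∨ ¬vld   [complement / identity]
= ¬en ∨ ¬vld   [absorption]

¬en ∨ ¬vld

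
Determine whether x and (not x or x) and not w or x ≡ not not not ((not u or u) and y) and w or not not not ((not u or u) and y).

E1: x and (not x or x) and not w or x
    = x and not w or x   (complement / identity)
    = x   (absorption)
E2: not not not ((not u or u) and y) and w or not not not ((not u or u) and y)
    = not not not ((not u or u) and y)   (absorption)
    = not ((not u or u) and y)   (double negation)
    = not y   (complement / identity)
These differ: at u=0, w=1, x=1, y=1, E1 = 1 but E2 = 0.

No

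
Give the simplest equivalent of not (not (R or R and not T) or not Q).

not (not (R or R and not T) or not Q)
= not (not R or not Q)   (absorption)
= R and Q   (De Morgan)

R and Q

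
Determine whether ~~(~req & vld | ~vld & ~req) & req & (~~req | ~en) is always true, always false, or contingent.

always false

~~(~req & vld | ~vld & ~req) & req & (~~req | ~en)
= ~~~req & req & (~~req | ~en)
= ~~~req & req & (req | ~en)
= ~req & req & (req | ~en)
= ~req & req
= 0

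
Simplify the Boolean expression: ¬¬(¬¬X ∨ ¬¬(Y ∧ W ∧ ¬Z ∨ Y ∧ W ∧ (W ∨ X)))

¬¬(¬¬X ∨ ¬¬(Y ∧ W ∧ ¬Z ∨ Y ∧ W ∧ (W ∨ X)))
= ¬(¬X ∧ ¬(Y ∧ W ∧ ¬Z ∨ Y ∧ W ∧ (W ∨ X)))   [De Morgan]
= X ∨ Y ∧ W ∧ ¬Z ∨ Y ∧ W ∧ (W ∨ X)   [De Morgan]
= X ∨ Y ∧ W ∧ ¬Z ∨ Y ∧ W   [absorption]
= X ∨ Y ∧ W   [absorption]

X ∨ Y ∧ W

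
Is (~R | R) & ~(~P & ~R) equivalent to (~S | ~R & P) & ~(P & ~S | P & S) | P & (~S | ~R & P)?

No

E1: (~R | R) & ~(~P & ~R)
    = ~(~P & ~R)
    = P | R
E2: (~S | ~R & P) & ~(P & ~S | P & S) | P & (~S | ~R & P)
    = (~S | ~R & P) & ~P | P & (~S | ~R & P)
    = ~S | ~R & P
These differ: at P=0, R=1, S=1, E1 = 1 but E2 = 0.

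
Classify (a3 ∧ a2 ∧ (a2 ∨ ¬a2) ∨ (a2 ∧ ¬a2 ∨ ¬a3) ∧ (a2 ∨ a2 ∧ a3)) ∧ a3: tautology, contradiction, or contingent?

contingent

(a3 ∧ a2 ∧ (a2 ∨ ¬a2) ∨ (a2 ∧ ¬a2 ∨ ¬a3) ∧ (a2 ∨ a2 ∧ a3)) ∧ a3
= (a3 ∧ a2 ∧ (a2 ∨ ¬a2) ∨ ¬a3 ∧ (a2 ∨ a2 ∧ a3)) ∧ a3   — complement / identity
= (a3 ∧ a2 ∧ (a2 ∨ ¬a2) ∨ ¬a3 ∧ a2) ∧ a3   — absorption
= (a3 ∧ a2 ∨ ¬a3 ∧ a2) ∧ a3   — complement / identity
= a2 ∧ a3   — distribution
This depends on a2, a3, so it is not a constant.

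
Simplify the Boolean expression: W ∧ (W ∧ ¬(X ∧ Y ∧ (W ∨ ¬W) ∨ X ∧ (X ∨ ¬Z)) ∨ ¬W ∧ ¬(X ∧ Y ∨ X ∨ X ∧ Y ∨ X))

W ∧ (W ∧ ¬(X ∧ Y ∧ (W ∨ ¬W) ∨ X ∧ (X ∨ ¬Z)) ∨ ¬W ∧ ¬(X ∧ Y ∨ X ∨ X ∧ Y ∨ X))
= W ∧ (W ∧ ¬(X ∧ Y ∨ X ∧ (X ∨ ¬Z)) ∨ ¬W ∧ ¬(X ∧ Y ∨ X ∨ X ∧ Y ∨ X))   (complement / identity)
= W ∧ (W ∧ ¬(X ∧ Y ∨ X ∧ (X ∨ ¬Z)) ∨ ¬W ∧ ¬(X ∧ Y ∨ X))   (idempotence)
= W ∧ (W ∧ ¬(X ∧ Y ∨ X) ∨ ¬W ∧ ¬(X ∧ Y ∨ X))   (absorption)
= W ∧ ¬(X ∧ Y ∨ X)   (distribution)
= W ∧ ¬X   (absorption)

W ∧ ¬X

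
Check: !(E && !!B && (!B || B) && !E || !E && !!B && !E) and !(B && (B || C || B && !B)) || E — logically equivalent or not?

E1: !(E && !!B && (!B || B) && !E || !E && !!B && !E)
    = !(E && !!B && !E || !E && !!B && !E)   [complement / identity]
    = !(!!B && !E)   [distribution]
    = !B || E   [De Morgan]
E2: !(B && (B || C || B && !B)) || E
    = !(B && (B || C)) || E   [complement / identity]
    = !B || E   [absorption]
Both reduce to !B || E, so they are equivalent.

Yes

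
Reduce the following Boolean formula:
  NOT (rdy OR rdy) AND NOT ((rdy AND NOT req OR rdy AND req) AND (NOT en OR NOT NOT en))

NOT rdy

NOT (rdy OR rdy) AND NOT ((rdy AND NOT req OR rdy AND req) AND (NOT en OR NOT NOT en))
= NOT (rdy OR rdy) AND NOT (rdy AND (NOT en OR NOT NOT en))   — distribution
= NOT rdy AND NOT (rdy AND (NOT en OR NOT NOT en))   — idempotence
= NOT rdy AND NOT (rdy AND (NOT en OR en))   — double negation
= NOT rdy AND NOT rdy   — complement / identity
= NOT rdy   — idempotence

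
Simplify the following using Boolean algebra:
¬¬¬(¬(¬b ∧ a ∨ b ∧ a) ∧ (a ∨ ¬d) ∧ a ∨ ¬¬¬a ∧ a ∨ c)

¬¬¬(¬(¬b ∧ a ∨ b ∧ a) ∧ (a ∨ ¬d) ∧ a ∨ ¬¬¬a ∧ a ∨ c)
= ¬¬¬(¬(¬b ∧ a ∨ b ∧ a) ∧ a ∨ ¬¬¬a ∧ a ∨ c)   — absorption
= ¬¬¬(¬a ∧ a ∨ ¬¬¬a ∧ a ∨ c)   — distribution
= ¬¬¬(¬a ∧ a ∨ ¬a ∧ a ∨ c)   — double negation
= ¬(¬a ∧ a ∨ ¬a ∧ a ∨ c)   — double negation
= ¬(¬a ∧ a ∨ c)   — idempotence
= ¬c   — complement / identity

¬c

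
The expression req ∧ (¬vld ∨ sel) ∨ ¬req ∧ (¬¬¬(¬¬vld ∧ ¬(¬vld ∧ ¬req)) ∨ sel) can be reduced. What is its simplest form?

¬vld ∨ sel

req ∧ (¬vld ∨ sel) ∨ ¬req ∧ (¬¬¬(¬¬vld ∧ ¬(¬vld ∧ ¬req)) ∨ sel)
= req ∧ (¬vld ∨ sel) ∨ ¬req ∧ (¬¬(¬vld ∨ ¬vld ∧ ¬req) ∨ sel)   [De Morgan]
= req ∧ (¬vld ∨ sel) ∨ ¬req ∧ (¬¬¬vld ∨ sel)   [absorption]
= req ∧ (¬vld ∨ sel) ∨ ¬req ∧ (¬vld ∨ sel)   [double negation]
= ¬vld ∨ sel   [distribution]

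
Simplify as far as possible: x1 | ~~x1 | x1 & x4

x1 | ~~x1 | x1 & x4
= x1 | x1 | x1 & x4   (double negation)
= x1 | x1 & x4   (idempotence)
= x1   (absorption)

x1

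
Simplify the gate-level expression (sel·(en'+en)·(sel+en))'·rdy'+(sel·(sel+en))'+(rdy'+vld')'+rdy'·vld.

(sel·(en'+en)·(sel+en))'·rdy'+(sel·(sel+en))'+(rdy'+vld')'+rdy'·vld
= (sel·(en'+en)·(sel+en))'·rdy'+(sel·(sel+en))'+rdy·vld+rdy'·vld   [De Morgan]
= (sel·(en'+en)·(sel+en))'·rdy'+(sel·(sel+en))'+vld   [distribution]
= (sel·(sel+en))'·rdy'+(sel·(sel+en))'+vld   [complement / identity]
= (sel·(sel+en))'+vld   [absorption]
= sel'+vld   [absorption]

sel'+vld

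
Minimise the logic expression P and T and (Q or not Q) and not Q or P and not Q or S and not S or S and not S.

P and not Q

P and T and (Q or not Q) and not Q or P and not Q or S and not S or S and not S
= P and T and (Q or not Q) and not Q or P and not Q or S and not S   (complement / identity)
= P and T and not Q or P and not Q or S and not S   (complement / identity)
= P and T and not Q or P and not Q   (complement / identity)
= (P and T or P) and not Q   (distribution)
= P and not Q   (absorption)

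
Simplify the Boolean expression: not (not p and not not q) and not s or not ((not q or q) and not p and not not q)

not (not p and not not q) and not s or not ((not q or q) and not p and not not q)
= not (not p and not not q) and not s or not (not p and not not q)   (complement / identity)
= not (not p and not not q)   (absorption)
= p or not q   (De Morgan)

p or not q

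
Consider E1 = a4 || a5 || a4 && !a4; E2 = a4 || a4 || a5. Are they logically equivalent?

Yes

E1: a4 || a5 || a4 && !a4
    = a4 || a5   [complement / identity]
E2: a4 || a4 || a5
    = a4 || a5   [idempotence]
Both reduce to a4 || a5, so they are equivalent.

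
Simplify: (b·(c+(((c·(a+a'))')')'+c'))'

b'

(b·(c+(((c·(a+a'))')')'+c'))'
= (b·(c+((c')')'+c'))'
= (b·(c+c'+c'))'
= (b·(c+c'))'
= b'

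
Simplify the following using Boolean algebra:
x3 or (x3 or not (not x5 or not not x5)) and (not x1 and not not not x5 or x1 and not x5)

x3 or (x3 or not (not x5 or not not x5)) and (not x1 and not not not x5 or x1 and not x5)
= x3 or (x3 or not (not x5 or not not x5)) and (not x1 and not x5 or x1 and not x5)   — double negation
= x3 or (x3 or not (not x5 or not not x5)) and not x5   — distribution
= x3 or (x3 or x5 and not x5) and not x5   — De Morgan
= x3 or x3 and not x5   — complement / identity
= x3   — absorption

x3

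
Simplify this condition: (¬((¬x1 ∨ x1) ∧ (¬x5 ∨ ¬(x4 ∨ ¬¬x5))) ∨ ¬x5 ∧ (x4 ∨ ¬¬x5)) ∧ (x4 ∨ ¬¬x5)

x4 ∨ x5

(¬((¬x1 ∨ x1) ∧ (¬x5 ∨ ¬(x4 ∨ ¬¬x5))) ∨ ¬x5 ∧ (x4 ∨ ¬¬x5)) ∧ (x4 ∨ ¬¬x5)
= (¬(¬x5 ∨ ¬(x4 ∨ ¬¬x5)) ∨ ¬x5 ∧ (x4 ∨ ¬¬x5)) ∧ (x4 ∨ ¬¬x5)   — complement / identity
= (x5 ∧ (x4 ∨ ¬¬x5) ∨ ¬x5 ∧ (x4 ∨ ¬¬x5)) ∧ (x4 ∨ ¬¬x5)   — De Morgan
= (x4 ∨ ¬¬x5) ∧ (x4 ∨ ¬¬x5)   — distribution
= x4 ∨ ¬¬x5   — idempotence
= x4 ∨ x5   — double negation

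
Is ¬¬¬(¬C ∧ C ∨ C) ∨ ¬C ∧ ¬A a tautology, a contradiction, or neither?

¬¬¬(¬C ∧ C ∨ C) ∨ ¬C ∧ ¬A
= ¬(¬C ∧ C ∨ C) ∨ ¬C ∧ ¬A   — double negation
= ¬C ∨ ¬C ∧ ¬A   — complement / identity
= ¬C   — absorption
This depends on C, so it is not a constant.

neither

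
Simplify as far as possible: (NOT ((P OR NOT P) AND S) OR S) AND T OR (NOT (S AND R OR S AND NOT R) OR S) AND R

(NOT ((P OR NOT P) AND S) OR S) AND T OR (NOT (S AND R OR S AND NOT R) OR S) AND R
= (NOT ((P OR NOT P) AND S) OR S) AND T OR (NOT S OR S) AND R   [distribution]
= (NOT S OR S) AND T OR (NOT S OR S) AND R   [complement / identity]
= (T OR R) AND (NOT S OR S)   [distribution]
= T OR R   [complement / identity]

T OR R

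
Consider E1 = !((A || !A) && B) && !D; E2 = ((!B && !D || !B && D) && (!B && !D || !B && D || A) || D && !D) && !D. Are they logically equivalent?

Yes

E1: !((A || !A) && B) && !D
    = !B && !D   — complement / identity
E2: ((!B && !D || !B && D) && (!B && !D || !B && D || A) || D && !D) && !D
    = (!B && !D || !B && D || D && !D) && !D   — absorption
    = (!B || D && !D) && !D   — distribution
    = !B && !D   — complement / identity
Both reduce to !B && !D, so they are equivalent.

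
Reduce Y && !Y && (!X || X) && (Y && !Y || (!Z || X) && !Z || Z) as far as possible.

false

Y && !Y && (!X || X) && (Y && !Y || (!Z || X) && !Z || Z)
= Y && !Y && (!X || X) && ((!Z || X) && !Z || Z)   [complement / identity]
= Y && !Y && (!X || X) && (!Z || Z)   [absorption]
= Y && !Y && (!X || X)   [complement / identity]
= Y && !Y   [complement / identity]
= false   [complement]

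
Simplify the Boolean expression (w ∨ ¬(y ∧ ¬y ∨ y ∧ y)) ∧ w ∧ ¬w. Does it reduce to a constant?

False

(w ∨ ¬(y ∧ ¬y ∨ y ∧ y)) ∧ w ∧ ¬w
= (w ∨ ¬y) ∧ w ∧ ¬w   (distribution)
= w ∧ ¬w   (absorption)
= False   (complement)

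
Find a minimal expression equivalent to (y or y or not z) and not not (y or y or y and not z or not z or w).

y or not z

(y or y or not z) and not not (y or y or y and not z or not z or w)
= (y or y or not z) and (y or y or y and not z or not z or w)   (double negation)
= (y or y or not z) and (y or y or not z or w)   (absorption)
= y or y or not z   (absorption)
= y or not z   (idempotence)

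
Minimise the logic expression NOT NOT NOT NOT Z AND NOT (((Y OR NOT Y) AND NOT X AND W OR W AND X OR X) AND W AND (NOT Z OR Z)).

NOT NOT NOT NOT Z AND NOT (((Y OR NOT Y) AND NOT X AND W OR W AND X OR X) AND W AND (NOT Z OR Z))
= NOT NOT NOT NOT Z AND NOT ((NOT X AND W OR W AND X OR X) AND W AND (NOT Z OR Z))   [complement / identity]
= NOT NOT Z AND NOT ((NOT X AND W OR W AND X OR X) AND W AND (NOT Z OR Z))   [double negation]
= NOT NOT Z AND NOT ((W OR X) AND W AND (NOT Z OR Z))   [distribution]
= NOT NOT Z AND NOT ((W OR X) AND W)   [complement / identity]
= Z AND NOT ((W OR X) AND W)   [double negation]
= Z AND NOT W   [absorption]

Z AND NOT W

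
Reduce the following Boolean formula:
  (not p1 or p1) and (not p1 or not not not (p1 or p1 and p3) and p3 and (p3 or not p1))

not p1

(not p1 or p1) and (not p1 or not not not (p1 or p1 and p3) and p3 and (p3 or not p1))
= (not p1 or p1) and (not p1 or not (p1 or p1 and p3) and p3 and (p3 or not p1))
= (not p1 or p1) and (not p1 or not p1 and p3 and (p3 or not p1))
= not p1 or not p1 and p3 and (p3 or not p1)
= not p1 or not p1 and p3
= not p1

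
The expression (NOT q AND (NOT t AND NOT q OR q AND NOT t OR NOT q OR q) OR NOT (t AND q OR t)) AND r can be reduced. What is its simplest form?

(NOT q OR NOT t) AND r

(NOT q AND (NOT t AND NOT q OR q AND NOT t OR NOT q OR q) OR NOT (t AND q OR t)) AND r
= (NOT q AND (NOT t AND NOT q OR q AND NOT t OR NOT q OR q) OR NOT t) AND r   — absorption
= (NOT q AND ((NOT q OR q) AND NOT t OR NOT q OR q) OR NOT t) AND r   — distribution
= (NOT q AND (NOT q OR q) OR NOT t) AND r   — absorption
= (NOT q OR NOT t) AND r   — complement / identity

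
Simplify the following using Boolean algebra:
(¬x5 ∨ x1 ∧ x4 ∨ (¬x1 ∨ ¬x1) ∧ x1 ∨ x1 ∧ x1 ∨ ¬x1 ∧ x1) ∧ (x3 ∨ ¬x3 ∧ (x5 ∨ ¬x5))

(¬x5 ∨ x1 ∧ x4 ∨ (¬x1 ∨ ¬x1) ∧ x1 ∨ x1 ∧ x1 ∨ ¬x1 ∧ x1) ∧ (x3 ∨ ¬x3 ∧ (x5 ∨ ¬x5))
= (¬x5 ∨ x1 ∧ x4 ∨ ¬x1 ∧ x1 ∨ x1 ∧ x1 ∨ ¬x1 ∧ x1) ∧ (x3 ∨ ¬x3 ∧ (x5 ∨ ¬x5))   [idempotence]
= (¬x5 ∨ x1 ∧ x4 ∨ x1 ∨ ¬x1 ∧ x1) ∧ (x3 ∨ ¬x3 ∧ (x5 ∨ ¬x5))   [distribution]
= (¬x5 ∨ x1 ∧ x4 ∨ x1) ∧ (x3 ∨ ¬x3 ∧ (x5 ∨ ¬x5))   [complement / identity]
= (¬x5 ∨ x1 ∧ x4 ∨ x1) ∧ (x3 ∨ ¬x3)   [complement / identity]
= (¬x5 ∨ x1) ∧ (x3 ∨ ¬x3)   [absorption]
= ¬x5 ∨ x1   [complement / identity]

¬x5 ∨ x1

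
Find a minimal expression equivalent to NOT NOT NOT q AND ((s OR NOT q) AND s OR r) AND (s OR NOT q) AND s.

NOT q AND s

NOT NOT NOT q AND ((s OR NOT q) AND s OR r) AND (s OR NOT q) AND s
= NOT NOT NOT q AND (s OR NOT q) AND s   [absorption]
= NOT q AND (s OR NOT q) AND s   [double negation]
= NOT q AND s   [absorption]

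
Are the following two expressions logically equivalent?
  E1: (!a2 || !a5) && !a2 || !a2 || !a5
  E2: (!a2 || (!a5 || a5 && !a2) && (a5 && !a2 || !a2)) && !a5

No

E1: (!a2 || !a5) && !a2 || !a2 || !a5
    = !a2 || !a5   — absorption
E2: (!a2 || (!a5 || a5 && !a2) && (a5 && !a2 || !a2)) && !a5
    = (!a2 || a5 && !a2 || !a5 && !a2) && !a5   — distribution
    = (!a2 || !a2 && (a5 || !a5)) && !a5   — distribution
    = (!a2 || !a2) && !a5   — complement / identity
    = !a2 && !a5   — idempotence
These differ: at a2=1, a5=0, E1 = 1 but E2 = 0.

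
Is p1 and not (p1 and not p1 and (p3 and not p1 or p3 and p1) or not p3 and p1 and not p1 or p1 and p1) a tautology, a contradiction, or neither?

p1 and not (p1 and not p1 and (p3 and not p1 or p3 and p1) or not p3 and p1 and not p1 or p1 and p1)
= p1 and not (p1 and not p1 and p3 or not p3 and p1 and not p1 or p1 and p1)   (distribution)
= p1 and not (p1 and not p1 or p1 and p1)   (distribution)
= p1 and not p1   (distribution)
= False   (complement)

contradiction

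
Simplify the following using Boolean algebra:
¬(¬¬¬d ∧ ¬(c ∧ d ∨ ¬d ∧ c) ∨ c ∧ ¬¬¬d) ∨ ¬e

¬(¬¬¬d ∧ ¬(c ∧ d ∨ ¬d ∧ c) ∨ c ∧ ¬¬¬d) ∨ ¬e
= ¬(¬¬¬d ∧ ¬c ∨ c ∧ ¬¬¬d) ∨ ¬e
= ¬¬¬¬d ∨ ¬e
= ¬¬d ∨ ¬e
= d ∨ ¬e

d ∨ ¬e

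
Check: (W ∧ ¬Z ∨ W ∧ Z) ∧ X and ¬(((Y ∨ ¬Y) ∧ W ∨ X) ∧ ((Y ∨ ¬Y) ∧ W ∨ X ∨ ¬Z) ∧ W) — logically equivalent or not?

E1: (W ∧ ¬Z ∨ W ∧ Z) ∧ X
    = W ∧ X   (distribution)
E2: ¬(((Y ∨ ¬Y) ∧ W ∨ X) ∧ ((Y ∨ ¬Y) ∧ W ∨ X ∨ ¬Z) ∧ W)
    = ¬(((Y ∨ ¬Y) ∧ W ∨ X) ∧ W)   (absorption)
    = ¬((W ∨ X) ∧ W)   (complement / identity)
    = ¬W   (absorption)
These differ: at W=0, X=0, Y=0, Z=1, E1 = 0 but E2 = 1.

No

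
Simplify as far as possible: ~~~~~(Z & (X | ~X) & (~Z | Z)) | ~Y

~~~~~(Z & (X | ~X) & (~Z | Z)) | ~Y
= ~~~~~(Z & (X | ~X)) | ~Y   — complement / identity
= ~~~(Z & (X | ~X)) | ~Y   — double negation
= ~~~Z | ~Y   — complement / identity
= ~Z | ~Y   — double negation

~Z | ~Y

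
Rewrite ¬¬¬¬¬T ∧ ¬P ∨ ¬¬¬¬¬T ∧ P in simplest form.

¬T

¬¬¬¬¬T ∧ ¬P ∨ ¬¬¬¬¬T ∧ P
= ¬¬¬¬¬T   [distribution]
= ¬¬¬T   [double negation]
= ¬T   [double negation]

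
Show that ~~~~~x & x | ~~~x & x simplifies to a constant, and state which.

~~~~~x & x | ~~~x & x
= ~~~x & x | ~~~x & x   (double negation)
= ~~~x & x   (idempotence)
= ~x & x   (double negation)
= 0   (complement)

0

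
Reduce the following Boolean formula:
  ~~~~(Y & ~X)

~~~~(Y & ~X)
= ~~(Y & ~X)   [double negation]
= Y & ~X   [double negation]

Y & ~X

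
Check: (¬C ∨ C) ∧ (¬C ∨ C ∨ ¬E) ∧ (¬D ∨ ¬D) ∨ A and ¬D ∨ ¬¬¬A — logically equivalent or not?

No

E1: (¬C ∨ C) ∧ (¬C ∨ C ∨ ¬E) ∧ (¬D ∨ ¬D) ∨ A
    = (¬C ∨ C) ∧ (¬C ∨ C ∨ ¬E) ∧ ¬D ∨ A   (idempotence)
    = (¬C ∨ C) ∧ ¬D ∨ A   (absorption)
    = ¬D ∨ A   (complement / identity)
E2: ¬D ∨ ¬¬¬A
    = ¬D ∨ ¬A   (double negation)
These differ: at A=1, C=0, D=1, E=1, E1 = 1 but E2 = 0.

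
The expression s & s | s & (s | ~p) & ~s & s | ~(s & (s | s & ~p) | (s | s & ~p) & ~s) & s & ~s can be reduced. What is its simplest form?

s

s & s | s & (s | ~p) & ~s & s | ~(s & (s | s & ~p) | (s | s & ~p) & ~s) & s & ~s
= s & s | s & (s | ~p) & ~s & s | ~(s | s & ~p) & s & ~s   — distribution
= s & s | s & ~s & s | ~(s | s & ~p) & s & ~s   — absorption
= s & s | s & ~s & s | ~s & s & ~s   — absorption
= s & s | ~s & s   — distribution
= s   — distribution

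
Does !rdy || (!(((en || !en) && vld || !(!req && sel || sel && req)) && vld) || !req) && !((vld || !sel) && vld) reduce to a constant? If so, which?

!rdy || (!(((en || !en) && vld || !(!req && sel || sel && req)) && vld) || !req) && !((vld || !sel) && vld)
= !rdy || (!(((en || !en) && vld || !sel) && vld) || !req) && !((vld || !sel) && vld)   [distribution]
= !rdy || (!((vld || !sel) && vld) || !req) && !((vld || !sel) && vld)   [complement / identity]
= !rdy || !((vld || !sel) && vld)   [absorption]
= !rdy || !vld   [absorption]
This depends on rdy, vld, so it is not a constant.

no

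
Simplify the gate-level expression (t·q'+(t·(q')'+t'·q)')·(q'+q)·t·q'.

(t·q'+(t·(q')'+t'·q)')·(q'+q)·t·q'
= (t·q'+(t·(q')'+t'·q)')·t·q'   (complement / identity)
= (t·q'+(t·q+t'·q)')·t·q'   (double negation)
= (t·q'+q')·t·q'   (distribution)
= t·q'   (absorption)

t·q'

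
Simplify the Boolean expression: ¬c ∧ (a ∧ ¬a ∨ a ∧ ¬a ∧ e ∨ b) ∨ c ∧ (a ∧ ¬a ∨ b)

¬c ∧ (a ∧ ¬a ∨ a ∧ ¬a ∧ e ∨ b) ∨ c ∧ (a ∧ ¬a ∨ b)
= ¬c ∧ (a ∧ ¬a ∨ b) ∨ c ∧ (a ∧ ¬a ∨ b)
= a ∧ ¬a ∨ b
= b

b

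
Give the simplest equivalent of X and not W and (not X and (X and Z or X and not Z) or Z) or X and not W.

X and not W and (not X and (X and Z or X and not Z) or Z) or X and not W
= X and not W and (not X and X or Z) or X and not W   (distribution)
= X and not W and Z or X and not W   (complement / identity)
= X and not W   (absorption)

X and not W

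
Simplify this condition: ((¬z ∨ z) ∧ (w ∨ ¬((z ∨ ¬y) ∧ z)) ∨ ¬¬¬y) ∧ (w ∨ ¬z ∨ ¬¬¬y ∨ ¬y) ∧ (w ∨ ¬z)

w ∨ ¬z

((¬z ∨ z) ∧ (w ∨ ¬((z ∨ ¬y) ∧ z)) ∨ ¬¬¬y) ∧ (w ∨ ¬z ∨ ¬¬¬y ∨ ¬y) ∧ (w ∨ ¬z)
= ((¬z ∨ z) ∧ (w ∨ ¬z) ∨ ¬¬¬y) ∧ (w ∨ ¬z ∨ ¬¬¬y ∨ ¬y) ∧ (w ∨ ¬z)
= (w ∨ ¬z ∨ ¬¬¬y) ∧ (w ∨ ¬z ∨ ¬¬¬y ∨ ¬y) ∧ (w ∨ ¬z)
= (w ∨ ¬z ∨ ¬¬¬y) ∧ (w ∨ ¬z)
= (w ∨ ¬z ∨ ¬y) ∧ (w ∨ ¬z)
= w ∨ ¬z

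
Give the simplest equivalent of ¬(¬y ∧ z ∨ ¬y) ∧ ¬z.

¬(¬y ∧ z ∨ ¬y) ∧ ¬z
= ¬¬y ∧ ¬z   (absorption)
= y ∧ ¬z   (double negation)

y ∧ ¬z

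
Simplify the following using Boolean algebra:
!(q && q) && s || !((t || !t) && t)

!(q && q) && s || !((t || !t) && t)
= !q && s || !((t || !t) && t)
= !q && s || !t

!q && s || !t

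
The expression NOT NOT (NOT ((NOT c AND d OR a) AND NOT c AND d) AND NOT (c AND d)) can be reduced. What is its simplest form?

NOT d

NOT NOT (NOT ((NOT c AND d OR a) AND NOT c AND d) AND NOT (c AND d))
= NOT NOT (NOT (NOT c AND d) AND NOT (c AND d))
= NOT (NOT c AND d OR c AND d)
= NOT d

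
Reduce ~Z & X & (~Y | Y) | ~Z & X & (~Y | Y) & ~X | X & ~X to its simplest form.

~Z & X

~Z & X & (~Y | Y) | ~Z & X & (~Y | Y) & ~X | X & ~X
= ~Z & X & (~Y | Y) | ~Z & X & (~Y | Y) & ~X   [complement / identity]
= ~Z & X & (~Y | Y)   [absorption]
= ~Z & X   [complement / identity]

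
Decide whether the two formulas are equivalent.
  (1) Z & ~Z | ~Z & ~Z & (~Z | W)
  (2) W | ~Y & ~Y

No

E1: Z & ~Z | ~Z & ~Z & (~Z | W)
    = Z & ~Z | ~Z & ~Z   (absorption)
    = ~Z   (distribution)
E2: W | ~Y & ~Y
    = W | ~Y   (idempotence)
These differ: at W=0, Y=0, Z=1, E1 = 0 but E2 = 1.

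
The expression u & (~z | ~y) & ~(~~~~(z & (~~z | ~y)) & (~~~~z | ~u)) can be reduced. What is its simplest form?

u & ~z

u & (~z | ~y) & ~(~~~~(z & (~~z | ~y)) & (~~~~z | ~u))
= u & (~z | ~y) & ~(~~~~(z & (z | ~y)) & (~~~~z | ~u))   [double negation]
= u & (~z | ~y) & ~(~~~~z & (~~~~z | ~u))   [absorption]
= u & (~z | ~y) & ~~~~~z   [absorption]
= u & (~z | ~y) & ~~~z   [double negation]
= u & (~z | ~y) & ~z   [double negation]
= u & ~z   [absorption]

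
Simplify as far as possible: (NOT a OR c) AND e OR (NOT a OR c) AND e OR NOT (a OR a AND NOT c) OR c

NOT a OR c

(NOT a OR c) AND e OR (NOT a OR c) AND e OR NOT (a OR a AND NOT c) OR c
= (NOT a OR c) AND e OR NOT (a OR a AND NOT c) OR c   (idempotence)
= (NOT a OR c) AND e OR NOT a OR c   (absorption)
= NOT a OR c   (absorption)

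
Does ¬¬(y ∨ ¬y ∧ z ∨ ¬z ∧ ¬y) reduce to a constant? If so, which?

¬¬(y ∨ ¬y ∧ z ∨ ¬z ∧ ¬y)
= ¬¬(y ∨ ¬y)
= y ∨ ¬y
= True

yes, True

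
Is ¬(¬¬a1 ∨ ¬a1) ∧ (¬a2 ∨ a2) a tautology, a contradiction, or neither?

contradiction

¬(¬¬a1 ∨ ¬a1) ∧ (¬a2 ∨ a2)
= ¬a1 ∧ a1 ∧ (¬a2 ∨ a2)
= ¬a1 ∧ a1
= False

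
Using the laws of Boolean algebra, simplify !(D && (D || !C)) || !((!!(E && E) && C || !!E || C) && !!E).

!D || !E

!(D && (D || !C)) || !((!!(E && E) && C || !!E || C) && !!E)
= !(D && (D || !C)) || !((!!E && C || !!E || C) && !!E)   (idempotence)
= !(D && (D || !C)) || !((!!E || C) && !!E)   (absorption)
= !D || !((!!E || C) && !!E)   (absorption)
= !D || !!!E   (absorption)
= !D || !E   (double negation)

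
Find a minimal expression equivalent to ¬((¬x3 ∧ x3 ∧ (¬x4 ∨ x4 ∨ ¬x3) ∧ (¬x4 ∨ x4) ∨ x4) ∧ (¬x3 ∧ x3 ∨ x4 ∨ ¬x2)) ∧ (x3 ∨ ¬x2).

¬((¬x3 ∧ x3 ∧ (¬x4 ∨ x4 ∨ ¬x3) ∧ (¬x4 ∨ x4) ∨ x4) ∧ (¬x3 ∧ x3 ∨ x4 ∨ ¬x2)) ∧ (x3 ∨ ¬x2)
= ¬((¬x3 ∧ x3 ∧ (¬x4 ∨ x4) ∨ x4) ∧ (¬x3 ∧ x3 ∨ x4 ∨ ¬x2)) ∧ (x3 ∨ ¬x2)   (absorption)
= ¬((¬x3 ∧ x3 ∨ x4) ∧ (¬x3 ∧ x3 ∨ x4 ∨ ¬x2)) ∧ (x3 ∨ ¬x2)   (complement / identity)
= ¬(¬x3 ∧ x3 ∨ x4) ∧ (x3 ∨ ¬x2)   (absorption)
= ¬x4 ∧ (x3 ∨ ¬x2)   (complement / identity)

¬x4 ∧ (x3 ∨ ¬x2)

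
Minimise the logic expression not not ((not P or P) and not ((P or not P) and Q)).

not not ((not P or P) and not ((P or not P) and Q))
= not not ((not P or P) and not Q)   (complement / identity)
= (not P or P) and not Q   (double negation)
= not Q   (complement / identity)

not Q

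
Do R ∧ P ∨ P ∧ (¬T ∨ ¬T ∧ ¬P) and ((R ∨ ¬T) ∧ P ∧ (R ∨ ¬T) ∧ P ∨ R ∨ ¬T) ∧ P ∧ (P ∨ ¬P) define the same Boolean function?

Yes

E1: R ∧ P ∨ P ∧ (¬T ∨ ¬T ∧ ¬P)
    = R ∧ P ∨ P ∧ ¬T   — absorption
    = (R ∨ ¬T) ∧ P   — distribution
E2: ((R ∨ ¬T) ∧ P ∧ (R ∨ ¬T) ∧ P ∨ R ∨ ¬T) ∧ P ∧ (P ∨ ¬P)
    = ((R ∨ ¬T) ∧ P ∨ R ∨ ¬T) ∧ P ∧ (P ∨ ¬P)   — idempotence
    = (R ∨ ¬T) ∧ P ∧ (P ∨ ¬P)   — absorption
    = (R ∨ ¬T) ∧ P   — complement / identity
Both reduce to (R ∨ ¬T) ∧ P, so they are equivalent.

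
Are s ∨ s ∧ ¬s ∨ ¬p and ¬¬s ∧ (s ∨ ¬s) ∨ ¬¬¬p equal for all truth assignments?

Yes

E1: s ∨ s ∧ ¬s ∨ ¬p
    = s ∨ ¬p   (complement / identity)
E2: ¬¬s ∧ (s ∨ ¬s) ∨ ¬¬¬p
    = ¬¬s ∧ (s ∨ ¬s) ∨ ¬p   (double negation)
    = s ∧ (s ∨ ¬s) ∨ ¬p   (double negation)
    = s ∨ ¬p   (complement / identity)
Both reduce to s ∨ ¬p, so they are equivalent.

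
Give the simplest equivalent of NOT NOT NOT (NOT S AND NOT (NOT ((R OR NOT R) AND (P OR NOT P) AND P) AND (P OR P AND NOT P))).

NOT NOT NOT (NOT S AND NOT (NOT ((R OR NOT R) AND (P OR NOT P) AND P) AND (P OR P AND NOT P)))
= NOT NOT (S OR NOT ((R OR NOT R) AND (P OR NOT P) AND P) AND (P OR P AND NOT P))   (De Morgan)
= NOT NOT (S OR NOT ((R OR NOT R) AND (P OR NOT P) AND P) AND P)   (complement / identity)
= NOT NOT (S OR NOT ((R OR NOT R) AND P) AND P)   (complement / identity)
= NOT NOT (S OR NOT P AND P)   (complement / identity)
= NOT NOT S   (complement / identity)
= S   (double negation)

S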